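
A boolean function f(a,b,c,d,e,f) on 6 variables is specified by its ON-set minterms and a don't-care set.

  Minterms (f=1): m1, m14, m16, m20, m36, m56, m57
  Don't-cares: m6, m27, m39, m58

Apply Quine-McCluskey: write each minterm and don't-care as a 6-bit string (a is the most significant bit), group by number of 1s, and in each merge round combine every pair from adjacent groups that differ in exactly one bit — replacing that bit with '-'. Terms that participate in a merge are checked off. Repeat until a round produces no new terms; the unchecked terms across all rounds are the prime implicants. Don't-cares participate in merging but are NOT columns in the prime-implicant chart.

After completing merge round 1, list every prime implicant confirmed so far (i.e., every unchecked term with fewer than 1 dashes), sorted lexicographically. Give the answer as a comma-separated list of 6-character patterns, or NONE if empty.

Round 0: 000001 000110✓ 001110✓ 010000✓ 010100✓ 011011 100100 100111 111000✓ 111001✓ 111010✓
Round 1: 00-110 010-00 1110-0 11100-
PIs = {00-110, 000001, 010-00, 011011, 100100, 100111, 1110-0, 11100-}

000001, 011011, 100100, 100111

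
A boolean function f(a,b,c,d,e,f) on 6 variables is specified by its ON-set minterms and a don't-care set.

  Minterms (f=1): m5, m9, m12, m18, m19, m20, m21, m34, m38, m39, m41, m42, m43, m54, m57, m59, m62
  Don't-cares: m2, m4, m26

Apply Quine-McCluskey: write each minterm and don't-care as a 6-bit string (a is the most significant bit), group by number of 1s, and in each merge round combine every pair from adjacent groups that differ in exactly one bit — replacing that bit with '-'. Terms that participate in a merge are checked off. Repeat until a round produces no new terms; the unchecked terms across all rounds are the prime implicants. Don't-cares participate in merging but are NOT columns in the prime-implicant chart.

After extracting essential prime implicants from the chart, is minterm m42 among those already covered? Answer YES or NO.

[col 0] 000010*, 000100*, 000101*, 001001*, 001100*, 010010*, 010011*, 010100*, 010101*, 011010*, 100010*, 100110*, 100111*, 101001*, 101010*, 101011*, 110110*, 111001*, 111011*, 111110*
[col 1] -00010, -01001, 0-0010, 0-0100*, 0-0101*, 00-100, 00010-*, 01-010, 01001-, 01010-*, 1-0110, 1-1001*, 1-1011*, 10-010, 100-10, 10011-, 1010-1*, 10101-, 11-110, 1110-1*
[col 2] 0-010-, 1-10-1
Prime implicants: -00010, -01001, 0-0010, 0-010-, 00-100, 01-010, 01001-, 1-0110, 1-10-1, 10-010, 100-10, 10011-, 10101-, 11-110
PI chart (minterm → PIs covering it):
  5 | 0-010-  (sole → essential)
  9 | -01001  (sole → essential)
  12 | 00-100  (sole → essential)
  18 | 0-0010,01-010,01001-
  19 | 01001-  (sole → essential)
  20 | 0-010-  (sole → essential)
  21 | 0-010-  (sole → essential)
  34 | -00010,10-010,100-10
  38 | 1-0110,100-10,10011-
  39 | 10011-  (sole → essential)
  41 | -01001,1-10-1
  42 | 10-010,10101-
  43 | 1-10-1,10101-
  54 | 1-0110,11-110
  57 | 1-10-1  (sole → essential)
  59 | 1-10-1  (sole → essential)
  62 | 11-110  (sole → essential)
Essential prime implicants: -01001, 0-010-, 00-100, 01001-, 1-10-1, 10011-, 11-110

NO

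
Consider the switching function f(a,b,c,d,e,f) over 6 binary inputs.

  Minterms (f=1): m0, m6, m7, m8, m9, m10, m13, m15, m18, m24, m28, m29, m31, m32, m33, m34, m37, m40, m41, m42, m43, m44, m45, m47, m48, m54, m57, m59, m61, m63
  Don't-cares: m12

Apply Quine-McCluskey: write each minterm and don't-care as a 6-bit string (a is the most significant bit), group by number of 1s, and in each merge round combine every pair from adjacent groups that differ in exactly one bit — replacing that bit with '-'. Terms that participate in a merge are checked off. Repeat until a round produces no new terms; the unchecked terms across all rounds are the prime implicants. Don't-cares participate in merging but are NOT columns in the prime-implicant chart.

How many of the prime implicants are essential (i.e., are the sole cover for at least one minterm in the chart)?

[col 0] 000000*, 000110*, 000111*, 001000*, 001001*, 001010*, 001100*, 001101*, 001111*, 010010, 011000*, 011100*, 011101*, 011111*, 100000*, 100001*, 100010*, 100101*, 101000*, 101001*, 101010*, 101011*, 101100*, 101101*, 101111*, 110000*, 110110, 111001*, 111011*, 111101*, 111111*
[col 1] -00000*, -01000*, -01001*, -01010*, -01100*, -01101*, -01111*, -11101*, -11111*, 0-1000*, 0-1100*, 0-1101*, 0-1111*, 00-000*, 00-111, 00011-, 001-00*, 001-01*, 0010-0*, 00100-*, 0011-1*, 00110-*, 011-00*, 0111-1*, 01110-*, 1-0000, 1-1001*, 1-1011*, 1-1101*, 1-1111*, 10-000*, 10-001*, 10-010*, 10-101*, 100-01*, 1000-0*, 10000-*, 101-00*, 101-01*, 101-11*, 1010-0*, 1010-1*, 10100-*, 10101-*, 1011-1*, 10110-*, 111-01*, 111-11*, 1110-1*, 1111-1*
[col 2] --1101*, --1111*, -0-000, -01-00*, -01-01*, -010-0, -0100-*, -011-1*, -0110-*, -111-1*, 0-1-00, 0-11-1*, 0-110-, 001-0-*, 1-1-01*, 1-1-11*, 1-10-1*, 1-11-1*, 10--01, 10-0-0, 10-00-, 101--1*, 101-0-*, 1010--, 111--1*
[col 3] --11-1, -01-0-, 1-1--1
Prime implicants: --11-1, -0-000, -01-0-, -010-0, 0-1-00, 0-110-, 00-111, 00011-, 010010, 1-0000, 1-1--1, 10--01, 10-0-0, 10-00-, 1010--, 110110
PI chart (minterm → PIs covering it):
  0 | -0-000  (sole → essential)
  6 | 00011-  (sole → essential)
  7 | 00-111,00011-
  8 | -0-000,-01-0-,-010-0,0-1-00
  9 | -01-0-  (sole → essential)
  10 | -010-0  (sole → essential)
  13 | --11-1,-01-0-,0-110-
  15 | --11-1,00-111
  18 | 010010  (sole → essential)
  24 | 0-1-00  (sole → essential)
  28 | 0-1-00,0-110-
  29 | --11-1,0-110-
  31 | --11-1  (sole → essential)
  32 | -0-000,1-0000,10-0-0,10-00-
  33 | 10--01,10-00-
  34 | 10-0-0  (sole → essential)
  37 | 10--01  (sole → essential)
  40 | -0-000,-01-0-,-010-0,10-0-0,10-00-,1010--
  41 | -01-0-,1-1--1,10--01,10-00-,1010--
  42 | -010-0,10-0-0,1010--
  43 | 1-1--1,1010--
  44 | -01-0-  (sole → essential)
  45 | --11-1,-01-0-,1-1--1,10--01
  47 | --11-1,1-1--1
  48 | 1-0000  (sole → essential)
  54 | 110110  (sole → essential)
  57 | 1-1--1  (sole → essential)
  59 | 1-1--1  (sole → essential)
  61 | --11-1,1-1--1
  63 | --11-1,1-1--1
Essential prime implicants: --11-1, -0-000, -01-0-, -010-0, 0-1-00, 00011-, 010010, 1-0000, 1-1--1, 10--01, 10-0-0, 110110

12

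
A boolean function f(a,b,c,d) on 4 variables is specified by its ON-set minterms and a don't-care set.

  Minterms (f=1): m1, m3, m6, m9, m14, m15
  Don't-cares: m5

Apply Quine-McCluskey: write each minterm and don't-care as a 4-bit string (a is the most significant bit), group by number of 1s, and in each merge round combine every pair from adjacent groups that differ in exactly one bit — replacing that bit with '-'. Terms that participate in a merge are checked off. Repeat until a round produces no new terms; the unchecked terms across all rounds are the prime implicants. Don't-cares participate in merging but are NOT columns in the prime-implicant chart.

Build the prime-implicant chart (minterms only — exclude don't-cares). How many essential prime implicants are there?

4

size-2^0 implicants → 0001(✓)  0011(✓)  0101(✓)  0110(✓)  1001(✓)  1110(✓)  1111(✓)
size-2^1 implicants → -001  -110  0-01  00-1  111-
Unchecked terms (primes): -001, -110, 0-01, 00-1, 111-
Minterm coverage:
  m1 ⊆ -001,0-01,00-1
  m3 ⊆ 00-1 [E]
  m6 ⊆ -110 [E]
  m9 ⊆ -001 [E]
  m14 ⊆ -110,111-
  m15 ⊆ 111- [E]
E = {-001, -110, 00-1, 111-}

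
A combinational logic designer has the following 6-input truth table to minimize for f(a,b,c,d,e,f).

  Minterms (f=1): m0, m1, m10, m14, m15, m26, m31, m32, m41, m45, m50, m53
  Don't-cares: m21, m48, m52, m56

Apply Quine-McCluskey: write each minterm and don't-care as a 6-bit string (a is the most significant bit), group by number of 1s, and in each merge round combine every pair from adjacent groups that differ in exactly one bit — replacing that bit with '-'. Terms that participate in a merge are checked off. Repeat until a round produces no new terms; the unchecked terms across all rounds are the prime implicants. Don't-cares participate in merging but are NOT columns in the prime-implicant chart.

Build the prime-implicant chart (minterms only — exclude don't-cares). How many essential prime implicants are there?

[col 0] 000000*, 000001*, 001010*, 001110*, 001111*, 010101*, 011010*, 011111*, 100000*, 101001*, 101101*, 110000*, 110010*, 110100*, 110101*, 111000*
[col 1] -00000, -10101, 0-1010, 0-1111, 00000-, 001-10, 00111-, 1-0000, 101-01, 11-000, 110-00, 1100-0, 11010-
Prime implicants: -00000, -10101, 0-1010, 0-1111, 00000-, 001-10, 00111-, 1-0000, 101-01, 11-000, 110-00, 1100-0, 11010-
PI chart (minterm → PIs covering it):
  0 | -00000,00000-
  1 | 00000-  (sole → essential)
  10 | 0-1010,001-10
  14 | 001-10,00111-
  15 | 0-1111,00111-
  26 | 0-1010  (sole → essential)
  31 | 0-1111  (sole → essential)
  32 | -00000,1-0000
  41 | 101-01  (sole → essential)
  45 | 101-01  (sole → essential)
  50 | 1100-0  (sole → essential)
  53 | -10101,11010-
Essential prime implicants: 0-1010, 0-1111, 00000-, 101-01, 1100-0

5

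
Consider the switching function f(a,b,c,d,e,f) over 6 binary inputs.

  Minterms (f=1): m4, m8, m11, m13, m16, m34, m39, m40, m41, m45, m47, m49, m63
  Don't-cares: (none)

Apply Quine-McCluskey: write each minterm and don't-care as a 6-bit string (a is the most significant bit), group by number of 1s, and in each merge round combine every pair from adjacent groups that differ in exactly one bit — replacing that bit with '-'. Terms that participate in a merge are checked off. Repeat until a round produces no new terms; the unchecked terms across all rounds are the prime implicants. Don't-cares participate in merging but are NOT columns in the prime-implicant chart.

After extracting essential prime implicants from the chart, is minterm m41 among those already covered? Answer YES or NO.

NO

size-2^0 implicants → 000100  001000(✓)  001011  001101(✓)  010000  100010  100111(✓)  101000(✓)  101001(✓)  101101(✓)  101111(✓)  110001  111111(✓)
size-2^1 implicants → -01000  -01101  1-1111  10-111  101-01  10100-  1011-1
Unchecked terms (primes): -01000, -01101, 000100, 001011, 010000, 1-1111, 10-111, 100010, 101-01, 10100-, 1011-1, 110001
Minterm coverage:
  m4 ⊆ 000100 [E]
  m8 ⊆ -01000 [E]
  m11 ⊆ 001011 [E]
  m13 ⊆ -01101 [E]
  m16 ⊆ 010000 [E]
  m34 ⊆ 100010 [E]
  m39 ⊆ 10-111 [E]
  m40 ⊆ -01000,10100-
  m41 ⊆ 101-01,10100-
  m45 ⊆ -01101,101-01,1011-1
  m47 ⊆ 1-1111,10-111,1011-1
  m49 ⊆ 110001 [E]
  m63 ⊆ 1-1111 [E]
E = {-01000, -01101, 000100, 001011, 010000, 1-1111, 10-111, 100010, 110001}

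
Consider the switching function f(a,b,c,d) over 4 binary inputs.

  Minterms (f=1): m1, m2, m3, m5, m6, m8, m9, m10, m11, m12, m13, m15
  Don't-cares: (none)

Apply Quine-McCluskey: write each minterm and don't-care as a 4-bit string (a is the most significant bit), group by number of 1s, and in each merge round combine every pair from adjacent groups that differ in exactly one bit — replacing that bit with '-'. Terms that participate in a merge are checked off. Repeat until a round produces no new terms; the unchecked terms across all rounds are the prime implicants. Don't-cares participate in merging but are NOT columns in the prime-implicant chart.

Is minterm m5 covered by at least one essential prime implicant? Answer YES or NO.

size-2^0 implicants → 0001(✓)  0010(✓)  0011(✓)  0101(✓)  0110(✓)  1000(✓)  1001(✓)  1010(✓)  1011(✓)  1100(✓)  1101(✓)  1111(✓)
size-2^1 implicants → -001(✓)  -010(✓)  -011(✓)  -101(✓)  0-01(✓)  0-10  00-1(✓)  001-(✓)  1-00(✓)  1-01(✓)  1-11(✓)  10-0(✓)  10-1(✓)  100-(✓)  101-(✓)  11-1(✓)  110-(✓)
size-2^2 implicants → --01  -0-1  -01-  1--1  1-0-  10--
Unchecked terms (primes): --01, -0-1, -01-, 0-10, 1--1, 1-0-, 10--
Minterm coverage:
  m1 ⊆ --01,-0-1
  m2 ⊆ -01-,0-10
  m3 ⊆ -0-1,-01-
  m5 ⊆ --01 [E]
  m6 ⊆ 0-10 [E]
  m8 ⊆ 1-0-,10--
  m9 ⊆ --01,-0-1,1--1,1-0-,10--
  m10 ⊆ -01-,10--
  m11 ⊆ -0-1,-01-,1--1,10--
  m12 ⊆ 1-0- [E]
  m13 ⊆ --01,1--1,1-0-
  m15 ⊆ 1--1 [E]
E = {--01, 0-10, 1--1, 1-0-}

YES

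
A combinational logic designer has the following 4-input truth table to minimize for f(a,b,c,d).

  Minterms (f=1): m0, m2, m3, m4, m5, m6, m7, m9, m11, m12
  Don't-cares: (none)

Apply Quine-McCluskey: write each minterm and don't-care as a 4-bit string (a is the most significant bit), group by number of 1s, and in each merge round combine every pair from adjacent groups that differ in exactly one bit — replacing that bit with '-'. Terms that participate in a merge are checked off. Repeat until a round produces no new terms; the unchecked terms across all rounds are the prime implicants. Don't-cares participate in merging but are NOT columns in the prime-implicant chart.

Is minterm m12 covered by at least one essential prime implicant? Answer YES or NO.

YES

Round 0: 0000✓ 0010✓ 0011✓ 0100✓ 0101✓ 0110✓ 0111✓ 1001✓ 1011✓ 1100✓
Round 1: -011 -100 0-00✓ 0-10✓ 0-11✓ 00-0✓ 001-✓ 01-0✓ 01-1✓ 010-✓ 011-✓ 10-1
Round 2: 0--0 0-1- 01--
PIs = {-011, -100, 0--0, 0-1-, 01--, 10-1}
Coverage chart:
  m0: 0--0 ←essential
  m2: 0--0,0-1-
  m3: -011,0-1-
  m4: -100,0--0,01--
  m5: 01-- ←essential
  m6: 0--0,0-1-,01--
  m7: 0-1-,01--
  m9: 10-1 ←essential
  m11: -011,10-1
  m12: -100 ←essential
Essential: -100, 0--0, 01--, 10-1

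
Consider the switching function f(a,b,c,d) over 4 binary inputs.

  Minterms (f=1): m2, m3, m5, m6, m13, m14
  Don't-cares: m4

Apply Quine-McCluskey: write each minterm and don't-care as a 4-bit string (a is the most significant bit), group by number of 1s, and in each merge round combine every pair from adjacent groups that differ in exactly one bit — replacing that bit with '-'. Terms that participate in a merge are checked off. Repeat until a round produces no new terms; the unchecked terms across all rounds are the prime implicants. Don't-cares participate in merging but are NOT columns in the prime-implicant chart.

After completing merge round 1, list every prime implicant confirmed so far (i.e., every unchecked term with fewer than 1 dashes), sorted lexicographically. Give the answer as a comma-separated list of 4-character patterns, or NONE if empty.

NONE

[col 0] 0010*, 0011*, 0100*, 0101*, 0110*, 1101*, 1110*
[col 1] -101, -110, 0-10, 001-, 01-0, 010-
Prime implicants: -101, -110, 0-10, 001-, 01-0, 010-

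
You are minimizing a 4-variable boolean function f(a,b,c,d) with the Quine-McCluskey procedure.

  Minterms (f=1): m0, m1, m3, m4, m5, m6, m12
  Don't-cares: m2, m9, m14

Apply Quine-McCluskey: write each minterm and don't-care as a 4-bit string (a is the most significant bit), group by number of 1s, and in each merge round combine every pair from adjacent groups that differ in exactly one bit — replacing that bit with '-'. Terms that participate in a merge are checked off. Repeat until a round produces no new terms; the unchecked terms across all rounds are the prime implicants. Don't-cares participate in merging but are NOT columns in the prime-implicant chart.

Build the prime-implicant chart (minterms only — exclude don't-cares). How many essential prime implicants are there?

Round 0: 0000✓ 0001✓ 0010✓ 0011✓ 0100✓ 0101✓ 0110✓ 1001✓ 1100✓ 1110✓
Round 1: -001 -100✓ -110✓ 0-00✓ 0-01✓ 0-10✓ 00-0✓ 00-1✓ 000-✓ 001-✓ 01-0✓ 010-✓ 11-0✓
Round 2: -1-0 0--0 0-0- 00--
PIs = {-001, -1-0, 0--0, 0-0-, 00--}
Coverage chart:
  m0: 0--0,0-0-,00--
  m1: -001,0-0-,00--
  m3: 00-- ←essential
  m4: -1-0,0--0,0-0-
  m5: 0-0- ←essential
  m6: -1-0,0--0
  m12: -1-0 ←essential
Essential: -1-0, 0-0-, 00--

3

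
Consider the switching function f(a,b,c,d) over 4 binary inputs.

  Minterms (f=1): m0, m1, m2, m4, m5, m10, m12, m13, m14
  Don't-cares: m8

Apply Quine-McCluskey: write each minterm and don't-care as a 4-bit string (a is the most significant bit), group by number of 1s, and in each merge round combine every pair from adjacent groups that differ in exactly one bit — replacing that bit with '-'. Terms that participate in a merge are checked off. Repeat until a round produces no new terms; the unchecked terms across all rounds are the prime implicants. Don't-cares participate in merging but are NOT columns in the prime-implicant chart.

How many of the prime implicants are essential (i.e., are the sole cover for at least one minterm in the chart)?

Round 0: 0000✓ 0001✓ 0010✓ 0100✓ 0101✓ 1000✓ 1010✓ 1100✓ 1101✓ 1110✓
Round 1: -000✓ -010✓ -100✓ -101✓ 0-00✓ 0-01✓ 00-0✓ 000-✓ 010-✓ 1-00✓ 1-10✓ 10-0✓ 11-0✓ 110-✓
Round 2: --00 -0-0 -10- 0-0- 1--0
PIs = {--00, -0-0, -10-, 0-0-, 1--0}
Coverage chart:
  m0: --00,-0-0,0-0-
  m1: 0-0- ←essential
  m2: -0-0 ←essential
  m4: --00,-10-,0-0-
  m5: -10-,0-0-
  m10: -0-0,1--0
  m12: --00,-10-,1--0
  m13: -10- ←essential
  m14: 1--0 ←essential
Essential: -0-0, -10-, 0-0-, 1--0

4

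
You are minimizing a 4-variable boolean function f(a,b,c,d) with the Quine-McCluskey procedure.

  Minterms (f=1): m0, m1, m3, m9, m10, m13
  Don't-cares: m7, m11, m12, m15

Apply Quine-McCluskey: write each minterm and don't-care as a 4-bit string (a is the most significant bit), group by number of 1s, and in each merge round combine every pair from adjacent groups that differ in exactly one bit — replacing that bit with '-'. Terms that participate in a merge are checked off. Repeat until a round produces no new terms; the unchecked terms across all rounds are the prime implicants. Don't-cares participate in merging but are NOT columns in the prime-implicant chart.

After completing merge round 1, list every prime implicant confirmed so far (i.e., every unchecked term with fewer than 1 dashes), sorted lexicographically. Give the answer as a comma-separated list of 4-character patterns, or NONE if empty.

NONE

size-2^0 implicants → 0000(✓)  0001(✓)  0011(✓)  0111(✓)  1001(✓)  1010(✓)  1011(✓)  1100(✓)  1101(✓)  1111(✓)
size-2^1 implicants → -001(✓)  -011(✓)  -111(✓)  0-11(✓)  00-1(✓)  000-  1-01(✓)  1-11(✓)  10-1(✓)  101-  11-1(✓)  110-
size-2^2 implicants → --11  -0-1  1--1
Unchecked terms (primes): --11, -0-1, 000-, 1--1, 101-, 110-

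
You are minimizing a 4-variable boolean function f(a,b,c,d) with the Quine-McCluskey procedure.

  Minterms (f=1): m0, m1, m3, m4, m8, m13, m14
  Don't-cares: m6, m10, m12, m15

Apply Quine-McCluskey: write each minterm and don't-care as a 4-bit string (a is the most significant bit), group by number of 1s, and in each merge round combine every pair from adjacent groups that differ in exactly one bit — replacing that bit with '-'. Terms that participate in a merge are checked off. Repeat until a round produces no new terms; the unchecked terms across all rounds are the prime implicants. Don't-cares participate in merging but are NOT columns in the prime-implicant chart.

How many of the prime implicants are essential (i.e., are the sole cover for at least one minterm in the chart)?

2

size-2^0 implicants → 0000(✓)  0001(✓)  0011(✓)  0100(✓)  0110(✓)  1000(✓)  1010(✓)  1100(✓)  1101(✓)  1110(✓)  1111(✓)
size-2^1 implicants → -000(✓)  -100(✓)  -110(✓)  0-00(✓)  00-1  000-  01-0(✓)  1-00(✓)  1-10(✓)  10-0(✓)  11-0(✓)  11-1(✓)  110-(✓)  111-(✓)
size-2^2 implicants → --00  -1-0  1--0  11--
Unchecked terms (primes): --00, -1-0, 00-1, 000-, 1--0, 11--
Minterm coverage:
  m0 ⊆ --00,000-
  m1 ⊆ 00-1,000-
  m3 ⊆ 00-1 [E]
  m4 ⊆ --00,-1-0
  m8 ⊆ --00,1--0
  m13 ⊆ 11-- [E]
  m14 ⊆ -1-0,1--0,11--
E = {00-1, 11--}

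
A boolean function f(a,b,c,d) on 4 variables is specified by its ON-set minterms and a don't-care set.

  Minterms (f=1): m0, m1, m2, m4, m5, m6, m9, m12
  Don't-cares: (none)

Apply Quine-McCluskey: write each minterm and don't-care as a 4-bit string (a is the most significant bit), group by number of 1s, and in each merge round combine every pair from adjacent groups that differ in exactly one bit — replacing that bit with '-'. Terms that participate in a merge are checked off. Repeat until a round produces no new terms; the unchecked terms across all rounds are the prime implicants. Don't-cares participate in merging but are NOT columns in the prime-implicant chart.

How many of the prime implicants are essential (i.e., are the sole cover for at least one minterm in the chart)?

[col 0] 0000*, 0001*, 0010*, 0100*, 0101*, 0110*, 1001*, 1100*
[col 1] -001, -100, 0-00*, 0-01*, 0-10*, 00-0*, 000-*, 01-0*, 010-*
[col 2] 0--0, 0-0-
Prime implicants: -001, -100, 0--0, 0-0-
PI chart (minterm → PIs covering it):
  0 | 0--0,0-0-
  1 | -001,0-0-
  2 | 0--0  (sole → essential)
  4 | -100,0--0,0-0-
  5 | 0-0-  (sole → essential)
  6 | 0--0  (sole → essential)
  9 | -001  (sole → essential)
  12 | -100  (sole → essential)
Essential prime implicants: -001, -100, 0--0, 0-0-

4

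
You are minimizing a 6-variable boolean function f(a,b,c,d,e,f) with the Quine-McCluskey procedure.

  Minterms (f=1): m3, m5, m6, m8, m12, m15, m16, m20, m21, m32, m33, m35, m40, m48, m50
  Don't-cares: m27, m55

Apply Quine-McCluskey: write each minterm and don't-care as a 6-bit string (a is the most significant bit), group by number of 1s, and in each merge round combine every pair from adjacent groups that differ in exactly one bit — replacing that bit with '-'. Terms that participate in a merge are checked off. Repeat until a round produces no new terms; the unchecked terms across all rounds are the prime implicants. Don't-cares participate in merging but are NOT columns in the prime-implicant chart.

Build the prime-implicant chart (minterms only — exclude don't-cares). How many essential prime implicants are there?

Round 0: 000011✓ 000101✓ 000110 001000✓ 001100✓ 001111 010000✓ 010100✓ 010101✓ 011011 100000✓ 100001✓ 100011✓ 101000✓ 110000✓ 110010✓ 110111
Round 1: -00011 -01000 -10000 0-0101 001-00 010-00 01010- 1-0000 10-000 1000-1 10000- 1100-0
PIs = {-00011, -01000, -10000, 0-0101, 000110, 001-00, 001111, 010-00, 01010-, 011011, 1-0000, 10-000, 1000-1, 10000-, 1100-0, 110111}
Coverage chart:
  m3: -00011 ←essential
  m5: 0-0101 ←essential
  m6: 000110 ←essential
  m8: -01000,001-00
  m12: 001-00 ←essential
  m15: 001111 ←essential
  m16: -10000,010-00
  m20: 010-00,01010-
  m21: 0-0101,01010-
  m32: 1-0000,10-000,10000-
  m33: 1000-1,10000-
  m35: -00011,1000-1
  m40: -01000,10-000
  m48: -10000,1-0000,1100-0
  m50: 1100-0 ←essential
Essential: -00011, 0-0101, 000110, 001-00, 001111, 1100-0

6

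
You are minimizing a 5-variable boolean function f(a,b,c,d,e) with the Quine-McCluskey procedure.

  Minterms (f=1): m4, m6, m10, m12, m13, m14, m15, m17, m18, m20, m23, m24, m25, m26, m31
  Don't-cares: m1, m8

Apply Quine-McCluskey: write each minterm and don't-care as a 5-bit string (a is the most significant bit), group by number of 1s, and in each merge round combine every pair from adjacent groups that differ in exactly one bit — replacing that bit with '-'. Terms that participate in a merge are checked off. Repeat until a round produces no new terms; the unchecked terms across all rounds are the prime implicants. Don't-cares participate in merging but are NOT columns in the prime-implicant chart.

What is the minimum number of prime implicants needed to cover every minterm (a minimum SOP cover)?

[col 0] 00001*, 00100*, 00110*, 01000*, 01010*, 01100*, 01101*, 01110*, 01111*, 10001*, 10010*, 10100*, 10111*, 11000*, 11001*, 11010*, 11111*
[col 1] -0001, -0100, -1000*, -1010*, -1111, 0-100*, 0-110*, 001-0*, 01-00*, 01-10*, 010-0*, 011-0*, 011-1*, 0110-*, 0111-*, 1-001, 1-010, 1-111, 110-0*, 1100-
[col 2] -10-0, 0-1-0, 01--0, 011--
Prime implicants: -0001, -0100, -10-0, -1111, 0-1-0, 01--0, 011--, 1-001, 1-010, 1-111, 1100-
PI chart (minterm → PIs covering it):
  4 | -0100,0-1-0
  6 | 0-1-0  (sole → essential)
  10 | -10-0,01--0
  12 | 0-1-0,01--0,011--
  13 | 011--  (sole → essential)
  14 | 0-1-0,01--0,011--
  15 | -1111,011--
  17 | -0001,1-001
  18 | 1-010  (sole → essential)
  20 | -0100  (sole → essential)
  23 | 1-111  (sole → essential)
  24 | -10-0,1100-
  25 | 1-001,1100-
  26 | -10-0,1-010
  31 | -1111,1-111
Essential prime implicants: -0100, 0-1-0, 011--, 1-010, 1-111
Petrick residual → -10-0, 1-001
Minimum SOP uses 7 PIs: b'cd'e' + bc'e' + a'ce' + a'bc + ac'd'e + ac'de' + acde

7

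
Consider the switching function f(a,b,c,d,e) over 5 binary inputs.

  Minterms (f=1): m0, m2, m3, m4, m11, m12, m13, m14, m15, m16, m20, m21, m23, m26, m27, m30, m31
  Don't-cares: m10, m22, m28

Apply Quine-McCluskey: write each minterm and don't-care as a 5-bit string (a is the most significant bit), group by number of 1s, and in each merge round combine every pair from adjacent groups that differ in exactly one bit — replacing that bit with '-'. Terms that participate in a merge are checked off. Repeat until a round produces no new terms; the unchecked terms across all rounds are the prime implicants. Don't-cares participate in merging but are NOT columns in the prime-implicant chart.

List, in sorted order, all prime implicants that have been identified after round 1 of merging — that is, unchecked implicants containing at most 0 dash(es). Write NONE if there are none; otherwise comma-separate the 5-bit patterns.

NONE

size-2^0 implicants → 00000(✓)  00010(✓)  00011(✓)  00100(✓)  01010(✓)  01011(✓)  01100(✓)  01101(✓)  01110(✓)  01111(✓)  10000(✓)  10100(✓)  10101(✓)  10110(✓)  10111(✓)  11010(✓)  11011(✓)  11100(✓)  11110(✓)  11111(✓)
size-2^1 implicants → -0000(✓)  -0100(✓)  -1010(✓)  -1011(✓)  -1100(✓)  -1110(✓)  -1111(✓)  0-010(✓)  0-011(✓)  0-100(✓)  00-00(✓)  000-0  0001-(✓)  01-10(✓)  01-11(✓)  0101-(✓)  011-0(✓)  011-1(✓)  0110-(✓)  0111-(✓)  1-100(✓)  1-110(✓)  1-111(✓)  10-00(✓)  101-0(✓)  101-1(✓)  1010-(✓)  1011-(✓)  11-10(✓)  11-11(✓)  1101-(✓)  111-0(✓)  1111-(✓)
size-2^2 implicants → --100  -0-00  -1-10(✓)  -1-11(✓)  -101-(✓)  -11-0  -111-(✓)  0-01-  01-1-(✓)  011--  1-1-0  1-11-  101--  11-1-(✓)
size-2^3 implicants → -1-1-
Unchecked terms (primes): --100, -0-00, -1-1-, -11-0, 0-01-, 000-0, 011--, 1-1-0, 1-11-, 101--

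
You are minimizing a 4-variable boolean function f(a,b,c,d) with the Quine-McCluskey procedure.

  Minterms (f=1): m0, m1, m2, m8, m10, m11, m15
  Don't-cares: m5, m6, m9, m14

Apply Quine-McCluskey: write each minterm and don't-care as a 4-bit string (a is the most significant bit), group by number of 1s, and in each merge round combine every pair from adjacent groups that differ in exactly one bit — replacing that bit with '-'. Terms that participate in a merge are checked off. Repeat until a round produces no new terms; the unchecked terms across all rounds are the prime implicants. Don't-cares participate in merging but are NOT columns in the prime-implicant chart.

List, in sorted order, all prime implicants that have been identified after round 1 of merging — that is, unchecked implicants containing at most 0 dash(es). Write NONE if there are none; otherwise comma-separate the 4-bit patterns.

[col 0] 0000*, 0001*, 0010*, 0101*, 0110*, 1000*, 1001*, 1010*, 1011*, 1110*, 1111*
[col 1] -000*, -001*, -010*, -110*, 0-01, 0-10*, 00-0*, 000-*, 1-10*, 1-11*, 10-0*, 10-1*, 100-*, 101-*, 111-*
[col 2] --10, -0-0, -00-, 1-1-, 10--
Prime implicants: --10, -0-0, -00-, 0-01, 1-1-, 10--

NONE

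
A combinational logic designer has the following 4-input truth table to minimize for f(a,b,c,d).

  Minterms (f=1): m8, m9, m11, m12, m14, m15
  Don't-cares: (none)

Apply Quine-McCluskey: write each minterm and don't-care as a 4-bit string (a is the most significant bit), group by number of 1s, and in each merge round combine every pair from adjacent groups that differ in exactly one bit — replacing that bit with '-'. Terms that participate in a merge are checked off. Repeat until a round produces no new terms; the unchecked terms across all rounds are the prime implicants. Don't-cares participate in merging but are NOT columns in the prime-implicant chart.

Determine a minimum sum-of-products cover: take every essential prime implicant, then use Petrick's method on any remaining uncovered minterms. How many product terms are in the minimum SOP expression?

size-2^0 implicants → 1000(✓)  1001(✓)  1011(✓)  1100(✓)  1110(✓)  1111(✓)
size-2^1 implicants → 1-00  1-11  10-1  100-  11-0  111-
Unchecked terms (primes): 1-00, 1-11, 10-1, 100-, 11-0, 111-
Minterm coverage:
  m8 ⊆ 1-00,100-
  m9 ⊆ 10-1,100-
  m11 ⊆ 1-11,10-1
  m12 ⊆ 1-00,11-0
  m14 ⊆ 11-0,111-
  m15 ⊆ 1-11,111-
(no essential prime implicants)
Petrick residual → 1-00, 10-1, 111-
Cover = ac'd' + ab'd + abc  |cover|=3

3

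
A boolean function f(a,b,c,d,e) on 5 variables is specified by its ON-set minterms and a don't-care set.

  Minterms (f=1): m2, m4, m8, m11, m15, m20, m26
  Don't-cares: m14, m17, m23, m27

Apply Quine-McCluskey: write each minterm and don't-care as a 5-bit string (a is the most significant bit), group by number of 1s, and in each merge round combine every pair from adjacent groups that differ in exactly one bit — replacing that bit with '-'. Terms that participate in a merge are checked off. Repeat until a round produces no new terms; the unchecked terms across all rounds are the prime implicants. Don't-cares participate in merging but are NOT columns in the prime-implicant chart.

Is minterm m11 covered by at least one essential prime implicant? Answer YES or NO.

Round 0: 00010 00100✓ 01000 01011✓ 01110✓ 01111✓ 10001 10100✓ 10111 11010✓ 11011✓
Round 1: -0100 -1011 01-11 0111- 1101-
PIs = {-0100, -1011, 00010, 01-11, 01000, 0111-, 10001, 10111, 1101-}
Coverage chart:
  m2: 00010 ←essential
  m4: -0100 ←essential
  m8: 01000 ←essential
  m11: -1011,01-11
  m15: 01-11,0111-
  m20: -0100 ←essential
  m26: 1101- ←essential
Essential: -0100, 00010, 01000, 1101-

NO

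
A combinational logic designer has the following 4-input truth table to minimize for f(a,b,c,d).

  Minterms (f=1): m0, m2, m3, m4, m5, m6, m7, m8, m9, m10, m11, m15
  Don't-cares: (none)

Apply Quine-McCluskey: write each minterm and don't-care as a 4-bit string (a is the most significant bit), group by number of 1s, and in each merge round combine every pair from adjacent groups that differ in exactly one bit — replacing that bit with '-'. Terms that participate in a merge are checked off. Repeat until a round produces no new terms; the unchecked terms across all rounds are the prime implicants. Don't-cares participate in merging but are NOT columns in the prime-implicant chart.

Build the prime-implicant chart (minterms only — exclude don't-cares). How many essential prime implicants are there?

3

Round 0: 0000✓ 0010✓ 0011✓ 0100✓ 0101✓ 0110✓ 0111✓ 1000✓ 1001✓ 1010✓ 1011✓ 1111✓
Round 1: -000✓ -010✓ -011✓ -111✓ 0-00✓ 0-10✓ 0-11✓ 00-0✓ 001-✓ 01-0✓ 01-1✓ 010-✓ 011-✓ 1-11✓ 10-0✓ 10-1✓ 100-✓ 101-✓
Round 2: --11 -0-0 -01- 0--0 0-1- 01-- 10--
PIs = {--11, -0-0, -01-, 0--0, 0-1-, 01--, 10--}
Coverage chart:
  m0: -0-0,0--0
  m2: -0-0,-01-,0--0,0-1-
  m3: --11,-01-,0-1-
  m4: 0--0,01--
  m5: 01-- ←essential
  m6: 0--0,0-1-,01--
  m7: --11,0-1-,01--
  m8: -0-0,10--
  m9: 10-- ←essential
  m10: -0-0,-01-,10--
  m11: --11,-01-,10--
  m15: --11 ←essential
Essential: --11, 01--, 10--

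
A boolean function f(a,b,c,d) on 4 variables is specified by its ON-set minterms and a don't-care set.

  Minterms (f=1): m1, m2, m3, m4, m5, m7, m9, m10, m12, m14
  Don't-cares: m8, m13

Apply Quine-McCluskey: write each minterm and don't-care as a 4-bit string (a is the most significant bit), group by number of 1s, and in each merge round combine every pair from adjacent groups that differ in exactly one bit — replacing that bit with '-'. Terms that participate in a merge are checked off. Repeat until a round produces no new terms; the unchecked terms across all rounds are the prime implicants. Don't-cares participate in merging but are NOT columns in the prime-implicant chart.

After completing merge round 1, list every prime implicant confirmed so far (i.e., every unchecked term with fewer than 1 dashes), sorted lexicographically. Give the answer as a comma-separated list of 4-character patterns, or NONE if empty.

[col 0] 0001*, 0010*, 0011*, 0100*, 0101*, 0111*, 1000*, 1001*, 1010*, 1100*, 1101*, 1110*
[col 1] -001*, -010, -100*, -101*, 0-01*, 0-11*, 00-1*, 001-, 01-1*, 010-*, 1-00*, 1-01*, 1-10*, 10-0*, 100-*, 11-0*, 110-*
[col 2] --01, -10-, 0--1, 1--0, 1-0-
Prime implicants: --01, -010, -10-, 0--1, 001-, 1--0, 1-0-

NONE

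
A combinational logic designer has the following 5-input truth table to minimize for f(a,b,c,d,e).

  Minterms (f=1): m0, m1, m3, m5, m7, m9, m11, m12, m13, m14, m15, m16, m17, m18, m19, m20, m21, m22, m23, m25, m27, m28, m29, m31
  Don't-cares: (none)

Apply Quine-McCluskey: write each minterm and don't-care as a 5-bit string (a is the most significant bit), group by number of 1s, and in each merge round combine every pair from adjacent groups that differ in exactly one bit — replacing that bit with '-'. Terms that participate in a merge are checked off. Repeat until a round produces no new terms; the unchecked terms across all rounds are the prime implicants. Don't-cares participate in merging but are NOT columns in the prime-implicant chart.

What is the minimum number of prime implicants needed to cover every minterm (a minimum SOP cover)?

size-2^0 implicants → 00000(✓)  00001(✓)  00011(✓)  00101(✓)  00111(✓)  01001(✓)  01011(✓)  01100(✓)  01101(✓)  01110(✓)  01111(✓)  10000(✓)  10001(✓)  10010(✓)  10011(✓)  10100(✓)  10101(✓)  10110(✓)  10111(✓)  11001(✓)  11011(✓)  11100(✓)  11101(✓)  11111(✓)
size-2^1 implicants → -0000(✓)  -0001(✓)  -0011(✓)  -0101(✓)  -0111(✓)  -1001(✓)  -1011(✓)  -1100(✓)  -1101(✓)  -1111(✓)  0-001(✓)  0-011(✓)  0-101(✓)  0-111(✓)  00-01(✓)  00-11(✓)  000-1(✓)  0000-(✓)  001-1(✓)  01-01(✓)  01-11(✓)  010-1(✓)  011-0(✓)  011-1(✓)  0110-(✓)  0111-(✓)  1-001(✓)  1-011(✓)  1-100(✓)  1-101(✓)  1-111(✓)  10-00(✓)  10-01(✓)  10-10(✓)  10-11(✓)  100-0(✓)  100-1(✓)  1000-(✓)  1001-(✓)  101-0(✓)  101-1(✓)  1010-(✓)  1011-(✓)  11-01(✓)  11-11(✓)  110-1(✓)  111-1(✓)  1110-(✓)
size-2^2 implicants → --001(✓)  --011(✓)  --101(✓)  --111(✓)  -0-01(✓)  -0-11(✓)  -00-1(✓)  -000-  -01-1(✓)  -1-01(✓)  -1-11(✓)  -10-1(✓)  -11-1(✓)  -110-  0--01(✓)  0--11(✓)  0-0-1(✓)  0-1-1(✓)  00--1(✓)  01--1(✓)  011--  1--01(✓)  1--11(✓)  1-0-1(✓)  1-1-1(✓)  1-10-  10--0(✓)  10--1(✓)  10-0-(✓)  10-1-(✓)  100--(✓)  101--(✓)  11--1(✓)
size-2^3 implicants → ---01(✓)  ---11(✓)  --0-1(✓)  --1-1(✓)  -0--1(✓)  -1--1(✓)  0---1(✓)  1---1(✓)  10---
size-2^4 implicants → ----1
Unchecked terms (primes): ----1, -000-, -110-, 011--, 1-10-, 10---
Minterm coverage:
  m0 ⊆ -000- [E]
  m1 ⊆ ----1,-000-
  m3 ⊆ ----1 [E]
  m5 ⊆ ----1 [E]
  m7 ⊆ ----1 [E]
  m9 ⊆ ----1 [E]
  m11 ⊆ ----1 [E]
  m12 ⊆ -110-,011--
  m13 ⊆ ----1,-110-,011--
  m14 ⊆ 011-- [E]
  m15 ⊆ ----1,011--
  m16 ⊆ -000-,10---
  m17 ⊆ ----1,-000-,10---
  m18 ⊆ 10--- [E]
  m19 ⊆ ----1,10---
  m20 ⊆ 1-10-,10---
  m21 ⊆ ----1,1-10-,10---
  m22 ⊆ 10--- [E]
  m23 ⊆ ----1,10---
  m25 ⊆ ----1 [E]
  m27 ⊆ ----1 [E]
  m28 ⊆ -110-,1-10-
  m29 ⊆ ----1,-110-,1-10-
  m31 ⊆ ----1 [E]
E = {----1, -000-, 011--, 10---}
Petrick residual → -110-
Cover = e + b'c'd' + bcd' + a'bc + ab'  |cover|=5

5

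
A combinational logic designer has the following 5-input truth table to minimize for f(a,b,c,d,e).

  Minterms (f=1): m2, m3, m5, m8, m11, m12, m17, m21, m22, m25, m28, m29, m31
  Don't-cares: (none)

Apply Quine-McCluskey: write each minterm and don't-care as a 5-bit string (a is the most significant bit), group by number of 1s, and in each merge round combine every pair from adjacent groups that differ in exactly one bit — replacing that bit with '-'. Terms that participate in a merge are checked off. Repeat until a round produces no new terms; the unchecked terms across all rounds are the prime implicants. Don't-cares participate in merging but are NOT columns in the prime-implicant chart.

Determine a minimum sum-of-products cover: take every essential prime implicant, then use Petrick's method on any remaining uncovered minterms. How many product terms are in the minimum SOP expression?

[col 0] 00010*, 00011*, 00101*, 01000*, 01011*, 01100*, 10001*, 10101*, 10110, 11001*, 11100*, 11101*, 11111*
[col 1] -0101, -1100, 0-011, 0001-, 01-00, 1-001*, 1-101*, 10-01*, 11-01*, 111-1, 1110-
[col 2] 1--01
Prime implicants: -0101, -1100, 0-011, 0001-, 01-00, 1--01, 10110, 111-1, 1110-
PI chart (minterm → PIs covering it):
  2 | 0001-  (sole → essential)
  3 | 0-011,0001-
  5 | -0101  (sole → essential)
  8 | 01-00  (sole → essential)
  11 | 0-011  (sole → essential)
  12 | -1100,01-00
  17 | 1--01  (sole → essential)
  21 | -0101,1--01
  22 | 10110  (sole → essential)
  25 | 1--01  (sole → essential)
  28 | -1100,1110-
  29 | 1--01,111-1,1110-
  31 | 111-1  (sole → essential)
Essential prime implicants: -0101, 0-011, 0001-, 01-00, 1--01, 10110, 111-1
Petrick residual → -1100
Minimum SOP uses 8 PIs: b'cd'e + bcd'e' + a'c'de + a'b'c'd + a'bd'e' + ad'e + ab'cde' + abce

8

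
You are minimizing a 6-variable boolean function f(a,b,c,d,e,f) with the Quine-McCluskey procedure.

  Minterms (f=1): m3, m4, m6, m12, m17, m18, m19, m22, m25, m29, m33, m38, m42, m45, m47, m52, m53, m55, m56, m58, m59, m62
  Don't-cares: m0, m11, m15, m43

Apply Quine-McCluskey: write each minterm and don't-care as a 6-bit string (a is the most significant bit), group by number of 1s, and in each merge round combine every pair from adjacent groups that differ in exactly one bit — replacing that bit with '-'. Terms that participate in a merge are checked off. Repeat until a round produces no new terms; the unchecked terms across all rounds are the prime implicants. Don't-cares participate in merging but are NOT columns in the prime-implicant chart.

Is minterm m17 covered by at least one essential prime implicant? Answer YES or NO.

Round 0: 000000✓ 000011✓ 000100✓ 000110✓ 001011✓ 001100✓ 001111✓ 010001✓ 010010✓ 010011✓ 010110✓ 011001✓ 011101✓ 100001 100110✓ 101010✓ 101011✓ 101101✓ 101111✓ 110100✓ 110101✓ 110111✓ 111000✓ 111010✓ 111011✓ 111110✓
Round 1: -00110 -01011✓ -01111✓ 0-0011 0-0110 00-011 00-100 000-00 0001-0 001-11✓ 01-001 010-10 0100-1 01001- 011-01 1-1010✓ 1-1011✓ 101-11✓ 10101-✓ 1011-1 1101-1 11010- 111-10 1110-0 11101-✓
Round 2: -01-11 1-101-
PIs = {-00110, -01-11, 0-0011, 0-0110, 00-011, 00-100, 000-00, 0001-0, 01-001, 010-10, 0100-1, 01001-, 011-01, 1-101-, 100001, 1011-1, 1101-1, 11010-, 111-10, 1110-0}
Coverage chart:
  m3: 0-0011,00-011
  m4: 00-100,000-00,0001-0
  m6: -00110,0-0110,0001-0
  m12: 00-100 ←essential
  m17: 01-001,0100-1
  m18: 010-10,01001-
  m19: 0-0011,0100-1,01001-
  m22: 0-0110,010-10
  m25: 01-001,011-01
  m29: 011-01 ←essential
  m33: 100001 ←essential
  m38: -00110 ←essential
  m42: 1-101- ←essential
  m45: 1011-1 ←essential
  m47: -01-11,1011-1
  m52: 11010- ←essential
  m53: 1101-1,11010-
  m55: 1101-1 ←essential
  m56: 1110-0 ←essential
  m58: 1-101-,111-10,1110-0
  m59: 1-101- ←essential
  m62: 111-10 ←essential
Essential: -00110, 00-100, 011-01, 1-101-, 100001, 1011-1, 1101-1, 11010-, 111-10, 1110-0

NO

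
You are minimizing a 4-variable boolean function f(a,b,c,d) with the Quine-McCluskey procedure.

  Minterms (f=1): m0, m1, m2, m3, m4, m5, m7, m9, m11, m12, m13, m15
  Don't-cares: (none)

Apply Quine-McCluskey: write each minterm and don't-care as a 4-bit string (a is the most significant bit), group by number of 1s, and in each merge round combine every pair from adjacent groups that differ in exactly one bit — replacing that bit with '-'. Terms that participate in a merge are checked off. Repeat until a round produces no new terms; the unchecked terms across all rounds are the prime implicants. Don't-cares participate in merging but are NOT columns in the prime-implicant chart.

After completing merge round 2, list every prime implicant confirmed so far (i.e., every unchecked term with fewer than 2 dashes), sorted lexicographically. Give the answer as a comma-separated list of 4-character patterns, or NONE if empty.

NONE

[col 0] 0000*, 0001*, 0010*, 0011*, 0100*, 0101*, 0111*, 1001*, 1011*, 1100*, 1101*, 1111*
[col 1] -001*, -011*, -100*, -101*, -111*, 0-00*, 0-01*, 0-11*, 00-0*, 00-1*, 000-*, 001-*, 01-1*, 010-*, 1-01*, 1-11*, 10-1*, 11-1*, 110-*
[col 2] --01*, --11*, -0-1*, -1-1*, -10-, 0--1*, 0-0-, 00--, 1--1*
[col 3] ---1
Prime implicants: ---1, -10-, 0-0-, 00--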